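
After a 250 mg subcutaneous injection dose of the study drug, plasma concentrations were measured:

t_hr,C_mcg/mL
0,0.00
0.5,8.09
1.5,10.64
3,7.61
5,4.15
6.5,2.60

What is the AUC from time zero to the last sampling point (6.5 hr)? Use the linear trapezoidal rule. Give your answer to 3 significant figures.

Trapezoidal AUC_0→6.5:
  [0→0.5]: (0.00+8.09)/2 × 0.5 = 2.0225
  [0.5→1.5]: (8.09+10.64)/2 × 1 = 9.365
  [1.5→3]: (10.64+7.61)/2 × 1.5 = 13.6875
  [3→5]: (7.61+4.15)/2 × 2 = 11.76
  [5→6.5]: (4.15+2.60)/2 × 1.5 = 5.0625
  Sum = 41.8975 mcg/mL·hr

AUC = 41.9 mcg/mL·hr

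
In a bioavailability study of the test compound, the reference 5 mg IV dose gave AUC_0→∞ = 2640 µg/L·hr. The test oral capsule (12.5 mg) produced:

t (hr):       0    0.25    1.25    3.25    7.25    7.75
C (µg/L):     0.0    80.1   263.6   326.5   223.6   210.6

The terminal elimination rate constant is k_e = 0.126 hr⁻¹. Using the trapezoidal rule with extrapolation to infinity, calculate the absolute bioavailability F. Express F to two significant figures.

Trapezoidal AUC_0→7.75 (oral capsule):
  [0→0.25]: (0.0+80.1)/2 × 0.25 = 10.0125
  [0.25→1.25]: (80.1+263.6)/2 × 1 = 171.85
  [1.25→3.25]: (263.6+326.5)/2 × 2 = 590.1
  [3.25→7.25]: (326.5+223.6)/2 × 4 = 1100.2
  [7.25→7.75]: (223.6+210.6)/2 × 0.5 = 108.55
  Sum = 1980.7125 µg/L·hr
Tail: C_last/k_e = 210.6/0.126 = 1671.429
AUC_0→∞ (oral capsule) = 1980.7125 + 1671.429 = 3652.1415 µg/L·hr
F = (AUC_ev/D_ev)/(AUC_iv/D_iv) = (3652.1415/12.5)/(2640/5) = 292.17132/528 = 0.5534

F = 0.55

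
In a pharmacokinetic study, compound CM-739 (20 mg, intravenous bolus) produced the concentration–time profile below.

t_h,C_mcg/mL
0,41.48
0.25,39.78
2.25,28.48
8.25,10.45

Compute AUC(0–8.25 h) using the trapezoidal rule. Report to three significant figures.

Trapezoidal AUC_0→8.25:
  [0→0.25]: (41.48+39.78)/2 × 0.25 = 10.1575
  [0.25→2.25]: (39.78+28.48)/2 × 2 = 68.26
  [2.25→8.25]: (28.48+10.45)/2 × 6 = 116.79
  Sum = 195.2075 mcg/mL·h

AUC = 195 mcg/mL·h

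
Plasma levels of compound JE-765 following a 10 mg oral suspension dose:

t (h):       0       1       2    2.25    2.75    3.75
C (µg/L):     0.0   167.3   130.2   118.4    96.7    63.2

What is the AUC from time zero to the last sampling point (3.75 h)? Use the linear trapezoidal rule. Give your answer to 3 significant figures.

Trapezoidal AUC_0→3.75:
  [0→1]: (0.0+167.3)/2 × 1 = 83.65
  [1→2]: (167.3+130.2)/2 × 1 = 148.75
  [2→2.25]: (130.2+118.4)/2 × 0.25 = 31.075
  [2.25→2.75]: (118.4+96.7)/2 × 0.5 = 53.775
  [2.75→3.75]: (96.7+63.2)/2 × 1 = 79.95
  Sum = 397.2 µg/L·h

AUC = 397 µg/L·h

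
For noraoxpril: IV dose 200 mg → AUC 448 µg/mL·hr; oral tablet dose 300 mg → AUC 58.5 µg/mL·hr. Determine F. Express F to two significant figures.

F = 0.087

F = (AUC_ev / D_ev) / (AUC_iv / D_iv)
  = (58.5/300) / (448/200)
  = 0.195 / 2.24 = 0.0871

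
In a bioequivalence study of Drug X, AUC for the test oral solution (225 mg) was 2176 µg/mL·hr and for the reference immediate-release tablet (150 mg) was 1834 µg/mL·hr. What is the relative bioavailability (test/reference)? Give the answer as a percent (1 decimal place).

F_rel = 79.1%

F_rel = (AUC_test/D_test) / (AUC_ref/D_ref)
      = (2176/225) / (1834/150)
      = 9.67111 / 12.2267 = 0.7910 = 79.10%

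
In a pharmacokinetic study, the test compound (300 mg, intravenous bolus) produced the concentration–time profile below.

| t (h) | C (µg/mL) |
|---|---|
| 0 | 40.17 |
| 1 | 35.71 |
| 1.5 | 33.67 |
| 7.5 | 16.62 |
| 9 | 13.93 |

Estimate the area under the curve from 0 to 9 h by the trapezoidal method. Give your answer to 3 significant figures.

Trapezoidal AUC_0→9:
  [0→1]: (40.17+35.71)/2 × 1 = 37.94
  [1→1.5]: (35.71+33.67)/2 × 0.5 = 17.345
  [1.5→7.5]: (33.67+16.62)/2 × 6 = 150.87
  [7.5→9]: (16.62+13.93)/2 × 1.5 = 22.9125
  Sum = 229.0675 µg/mL·h

AUC = 229 µg/mL·h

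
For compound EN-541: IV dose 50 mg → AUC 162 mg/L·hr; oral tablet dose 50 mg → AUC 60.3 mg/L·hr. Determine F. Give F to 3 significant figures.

F = 0.372

F = (AUC_ev / D_ev) / (AUC_iv / D_iv)
  = (60.3/50) / (162/50)
  = 1.206 / 3.24 = 0.3722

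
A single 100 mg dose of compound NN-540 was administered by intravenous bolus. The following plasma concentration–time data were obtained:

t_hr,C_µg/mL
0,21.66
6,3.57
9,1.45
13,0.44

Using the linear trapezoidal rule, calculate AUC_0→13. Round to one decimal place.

AUC = 87.0 µg/mL·hr

Trapezoidal AUC_0→13:
  [0→6]: (21.66+3.57)/2 × 6 = 75.69
  [6→9]: (3.57+1.45)/2 × 3 = 7.53
  [9→13]: (1.45+0.44)/2 × 4 = 3.78
  Sum = 87.0 µg/mL·hr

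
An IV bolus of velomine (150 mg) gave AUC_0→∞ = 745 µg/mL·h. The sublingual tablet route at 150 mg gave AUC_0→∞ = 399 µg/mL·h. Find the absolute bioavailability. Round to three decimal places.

F = (AUC_ev / D_ev) / (AUC_iv / D_iv)
  = (399/150) / (745/150)
  = 2.66 / 4.96667 = 0.5356

F = 0.536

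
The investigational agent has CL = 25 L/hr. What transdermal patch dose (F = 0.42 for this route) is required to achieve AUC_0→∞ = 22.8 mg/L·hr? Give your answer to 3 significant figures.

Dose = CL × AUC_0→∞ / F
     = 25 × 22.8 / 0.42 = 1357.14 mg

Dose = 1360 mg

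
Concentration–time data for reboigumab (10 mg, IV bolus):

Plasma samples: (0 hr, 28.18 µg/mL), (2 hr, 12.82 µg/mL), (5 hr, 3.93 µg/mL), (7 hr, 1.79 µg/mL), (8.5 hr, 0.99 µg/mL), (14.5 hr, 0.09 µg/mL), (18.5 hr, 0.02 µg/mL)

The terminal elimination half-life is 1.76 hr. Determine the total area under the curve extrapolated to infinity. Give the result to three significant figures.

AUC = 77.4 µg/mL·hr

Trapezoidal AUC_0→18.5:
  [0→2]: (28.18+12.82)/2 × 2 = 41.0
  [2→5]: (12.82+3.93)/2 × 3 = 25.125
  [5→7]: (3.93+1.79)/2 × 2 = 5.72
  [7→8.5]: (1.79+0.99)/2 × 1.5 = 2.085
  [8.5→14.5]: (0.99+0.09)/2 × 6 = 3.24
  [14.5→18.5]: (0.09+0.02)/2 × 4 = 0.22
  Sum = 77.39 µg/mL·hr
k_e = ln2 / t½ = 0.693147 / 1.76 = 0.3938 hr^-1
Extrapolated tail: C_last / k_e = 0.02 / 0.3938 = 0.051
AUC_0→∞ = 77.39 + 0.051 = 77.441 µg/mL·hr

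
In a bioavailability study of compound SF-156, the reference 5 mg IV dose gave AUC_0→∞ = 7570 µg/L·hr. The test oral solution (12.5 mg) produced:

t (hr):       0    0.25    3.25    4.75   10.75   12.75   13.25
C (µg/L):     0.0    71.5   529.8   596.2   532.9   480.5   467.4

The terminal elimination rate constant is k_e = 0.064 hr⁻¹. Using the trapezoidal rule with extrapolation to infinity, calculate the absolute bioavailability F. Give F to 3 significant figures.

Trapezoidal AUC_0→13.25 (oral solution):
  [0→0.25]: (0.0+71.5)/2 × 0.25 = 8.9375
  [0.25→3.25]: (71.5+529.8)/2 × 3 = 901.95
  [3.25→4.75]: (529.8+596.2)/2 × 1.5 = 844.5
  [4.75→10.75]: (596.2+532.9)/2 × 6 = 3387.3
  [10.75→12.75]: (532.9+480.5)/2 × 2 = 1013.4
  [12.75→13.25]: (480.5+467.4)/2 × 0.5 = 236.975
  Sum = 6393.0625 µg/L·hr
Tail: C_last/k_e = 467.4/0.064 = 7303.125
AUC_0→∞ (oral solution) = 6393.0625 + 7303.125 = 13696.1875 µg/L·hr
F = (AUC_ev/D_ev)/(AUC_iv/D_iv) = (13696.1875/12.5)/(7570/5) = 1095.695/1514 = 0.7237

F = 0.724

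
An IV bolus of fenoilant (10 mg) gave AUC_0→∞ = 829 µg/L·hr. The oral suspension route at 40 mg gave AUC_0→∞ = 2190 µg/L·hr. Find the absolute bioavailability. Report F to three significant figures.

F = (AUC_ev / D_ev) / (AUC_iv / D_iv)
  = (2190/40) / (829/10)
  = 54.75 / 82.9 = 0.6604

F = 0.660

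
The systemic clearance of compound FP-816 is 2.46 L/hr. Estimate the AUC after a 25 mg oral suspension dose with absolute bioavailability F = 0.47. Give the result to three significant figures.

AUC_0→∞ = F × Dose / CL
        = 0.47 × 25 / 2.46 = 4.77642 mg/L·hr

AUC = 4.78 mg/L·hr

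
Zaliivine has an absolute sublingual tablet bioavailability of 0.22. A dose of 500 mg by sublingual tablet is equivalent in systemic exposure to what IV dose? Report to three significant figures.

Systemic exposure from an extravascular dose = F × D_ev, so the equivalent IV dose is F × D_ev.
D_iv = F × D_ev = 0.22 × 500 = 110 mg

D_iv = 110 mg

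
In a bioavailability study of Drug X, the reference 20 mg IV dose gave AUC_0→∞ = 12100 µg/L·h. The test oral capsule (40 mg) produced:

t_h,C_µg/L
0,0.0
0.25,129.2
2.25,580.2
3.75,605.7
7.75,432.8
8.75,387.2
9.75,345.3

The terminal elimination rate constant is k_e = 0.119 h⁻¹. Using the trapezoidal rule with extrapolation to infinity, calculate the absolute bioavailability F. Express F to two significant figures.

F = 0.30

Trapezoidal AUC_0→9.75 (oral capsule):
  [0→0.25]: (0.0+129.2)/2 × 0.25 = 16.15
  [0.25→2.25]: (129.2+580.2)/2 × 2 = 709.4
  [2.25→3.75]: (580.2+605.7)/2 × 1.5 = 889.425
  [3.75→7.75]: (605.7+432.8)/2 × 4 = 2077.0
  [7.75→8.75]: (432.8+387.2)/2 × 1 = 410.0
  [8.75→9.75]: (387.2+345.3)/2 × 1 = 366.25
  Sum = 4468.225 µg/L·h
Tail: C_last/k_e = 345.3/0.119 = 2901.681
AUC_0→∞ (oral capsule) = 4468.225 + 2901.681 = 7369.906 µg/L·h
F = (AUC_ev/D_ev)/(AUC_iv/D_iv) = (7369.906/40)/(12100/20) = 184.24765/605 = 0.3045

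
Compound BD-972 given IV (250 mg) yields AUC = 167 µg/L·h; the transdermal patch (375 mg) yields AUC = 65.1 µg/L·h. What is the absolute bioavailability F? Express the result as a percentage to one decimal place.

F = 26.0%

F = (AUC_ev / D_ev) / (AUC_iv / D_iv)
  = (65.1/375) / (167/250)
  = 0.1736 / 0.668 = 0.2599
  = 25.99%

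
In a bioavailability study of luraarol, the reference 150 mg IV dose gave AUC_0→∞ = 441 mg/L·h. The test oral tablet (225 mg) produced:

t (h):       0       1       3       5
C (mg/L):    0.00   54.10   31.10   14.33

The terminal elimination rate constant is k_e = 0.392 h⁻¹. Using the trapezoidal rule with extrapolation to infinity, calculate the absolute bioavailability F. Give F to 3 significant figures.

F = 0.294

Trapezoidal AUC_0→5 (oral tablet):
  [0→1]: (0.00+54.10)/2 × 1 = 27.05
  [1→3]: (54.10+31.10)/2 × 2 = 85.2
  [3→5]: (31.10+14.33)/2 × 2 = 45.43
  Sum = 157.68 mg/L·h
Tail: C_last/k_e = 14.33/0.392 = 36.556
AUC_0→∞ (oral tablet) = 157.68 + 36.556 = 194.236 mg/L·h
F = (AUC_ev/D_ev)/(AUC_iv/D_iv) = (194.236/225)/(441/150) = 0.863271/2.94 = 0.2936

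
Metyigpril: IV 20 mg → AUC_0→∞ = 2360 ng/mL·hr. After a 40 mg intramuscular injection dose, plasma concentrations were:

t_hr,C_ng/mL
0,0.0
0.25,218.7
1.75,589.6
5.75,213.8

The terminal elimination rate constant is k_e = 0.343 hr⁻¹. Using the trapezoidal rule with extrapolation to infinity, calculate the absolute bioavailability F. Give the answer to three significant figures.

F = 0.607

Trapezoidal AUC_0→5.75 (intramuscular injection):
  [0→0.25]: (0.0+218.7)/2 × 0.25 = 27.3375
  [0.25→1.75]: (218.7+589.6)/2 × 1.5 = 606.225
  [1.75→5.75]: (589.6+213.8)/2 × 4 = 1606.8
  Sum = 2240.3625 ng/mL·hr
Tail: C_last/k_e = 213.8/0.343 = 623.324
AUC_0→∞ (intramuscular injection) = 2240.3625 + 623.324 = 2863.6865 ng/mL·hr
F = (AUC_ev/D_ev)/(AUC_iv/D_iv) = (2863.6865/40)/(2360/20) = 71.5922/118 = 0.6067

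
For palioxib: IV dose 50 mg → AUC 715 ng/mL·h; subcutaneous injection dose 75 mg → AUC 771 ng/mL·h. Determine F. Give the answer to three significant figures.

F = (AUC_ev / D_ev) / (AUC_iv / D_iv)
  = (771/75) / (715/50)
  = 10.28 / 14.3 = 0.7189

F = 0.719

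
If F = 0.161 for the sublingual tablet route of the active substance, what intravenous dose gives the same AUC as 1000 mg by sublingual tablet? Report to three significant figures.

D_iv = 161 mg

Systemic exposure from an extravascular dose = F × D_ev, so the equivalent IV dose is F × D_ev.
D_iv = F × D_ev = 0.161 × 1000 = 161 mg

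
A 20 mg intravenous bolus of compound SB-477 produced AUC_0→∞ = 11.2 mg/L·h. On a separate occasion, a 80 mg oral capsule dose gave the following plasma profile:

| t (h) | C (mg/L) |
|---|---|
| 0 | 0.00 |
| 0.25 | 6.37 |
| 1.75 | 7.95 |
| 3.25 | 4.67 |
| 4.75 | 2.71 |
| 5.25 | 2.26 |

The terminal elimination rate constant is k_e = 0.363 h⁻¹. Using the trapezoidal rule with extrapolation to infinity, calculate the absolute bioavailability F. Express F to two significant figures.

F = 0.76

Trapezoidal AUC_0→5.25 (oral capsule):
  [0→0.25]: (0.00+6.37)/2 × 0.25 = 0.79625
  [0.25→1.75]: (6.37+7.95)/2 × 1.5 = 10.74
  [1.75→3.25]: (7.95+4.67)/2 × 1.5 = 9.465
  [3.25→4.75]: (4.67+2.71)/2 × 1.5 = 5.535
  [4.75→5.25]: (2.71+2.26)/2 × 0.5 = 1.2425
  Sum = 27.77875 mg/L·h
Tail: C_last/k_e = 2.26/0.363 = 6.226
AUC_0→∞ (oral capsule) = 27.77875 + 6.226 = 34.00475 mg/L·h
F = (AUC_ev/D_ev)/(AUC_iv/D_iv) = (34.00475/80)/(11.2/20) = 0.425059/0.56 = 0.7590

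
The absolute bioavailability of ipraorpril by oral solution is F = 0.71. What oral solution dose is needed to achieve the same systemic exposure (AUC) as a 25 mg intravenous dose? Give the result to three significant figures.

For equal systemic exposure: F × D_ev = D_iv
D_ev = D_iv / F = 25 / 0.71 = 35.2113 mg

D_oral = 35.2 mg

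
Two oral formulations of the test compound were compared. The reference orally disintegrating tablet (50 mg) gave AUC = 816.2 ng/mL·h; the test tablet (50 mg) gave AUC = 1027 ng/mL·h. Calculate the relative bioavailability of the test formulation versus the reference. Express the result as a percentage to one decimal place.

F_rel = 125.8%

F_rel = (AUC_test/D_test) / (AUC_ref/D_ref)
      = (1027/50) / (816.2/50)
      = 20.54 / 16.324 = 1.2583 = 125.83%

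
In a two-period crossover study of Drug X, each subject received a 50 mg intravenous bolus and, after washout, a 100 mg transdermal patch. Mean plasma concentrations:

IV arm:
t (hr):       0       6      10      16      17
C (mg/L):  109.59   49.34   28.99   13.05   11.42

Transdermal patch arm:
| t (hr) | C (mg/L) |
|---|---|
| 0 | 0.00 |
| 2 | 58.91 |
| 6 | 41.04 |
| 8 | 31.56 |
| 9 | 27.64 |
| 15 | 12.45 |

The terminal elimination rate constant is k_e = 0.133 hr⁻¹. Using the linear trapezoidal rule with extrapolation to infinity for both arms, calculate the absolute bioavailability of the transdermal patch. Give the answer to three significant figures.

Trapezoidal AUC_0→17 (IV):
  [0→6]: (109.59+49.34)/2 × 6 = 476.79
  [6→10]: (49.34+28.99)/2 × 4 = 156.66
  [10→16]: (28.99+13.05)/2 × 6 = 126.12
  [16→17]: (13.05+11.42)/2 × 1 = 12.235
  Sum = 771.805 mg/L·hr
IV tail: 11.42/0.133 = 85.865; AUC_iv,0→∞ = 771.805 + 85.865 = 857.67 mg/L·hr
Trapezoidal AUC_0→15 (transdermal patch):
  [0→2]: (0.00+58.91)/2 × 2 = 58.91
  [2→6]: (58.91+41.04)/2 × 4 = 199.9
  [6→8]: (41.04+31.56)/2 × 2 = 72.6
  [8→9]: (31.56+27.64)/2 × 1 = 29.6
  [9→15]: (27.64+12.45)/2 × 6 = 120.27
  Sum = 481.28 mg/L·hr
transdermal patch tail: 12.45/0.133 = 93.609; AUC_ev,0→∞ = 481.28 + 93.609 = 574.889 mg/L·hr
F = (AUC_ev/D_ev)/(AUC_iv/D_iv) = (574.889/100)/(857.67/50) = 5.74889/17.1534 = 0.3351

F = 0.335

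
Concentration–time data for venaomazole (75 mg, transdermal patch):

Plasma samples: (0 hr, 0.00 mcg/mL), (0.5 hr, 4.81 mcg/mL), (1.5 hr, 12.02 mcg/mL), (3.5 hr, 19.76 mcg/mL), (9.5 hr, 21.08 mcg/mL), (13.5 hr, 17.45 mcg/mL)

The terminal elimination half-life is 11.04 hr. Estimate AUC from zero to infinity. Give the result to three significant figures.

Trapezoidal AUC_0→13.5:
  [0→0.5]: (0.00+4.81)/2 × 0.5 = 1.2025
  [0.5→1.5]: (4.81+12.02)/2 × 1 = 8.415
  [1.5→3.5]: (12.02+19.76)/2 × 2 = 31.78
  [3.5→9.5]: (19.76+21.08)/2 × 6 = 122.52
  [9.5→13.5]: (21.08+17.45)/2 × 4 = 77.06
  Sum = 240.9775 mcg/mL·hr
k_e = ln2 / t½ = 0.693147 / 11.04 = 0.0628 hr^-1
Extrapolated tail: C_last / k_e = 17.45 / 0.0628 = 277.866
AUC_0→∞ = 240.9775 + 277.866 = 518.8435 mcg/mL·hr

AUC = 519 mcg/mL·hr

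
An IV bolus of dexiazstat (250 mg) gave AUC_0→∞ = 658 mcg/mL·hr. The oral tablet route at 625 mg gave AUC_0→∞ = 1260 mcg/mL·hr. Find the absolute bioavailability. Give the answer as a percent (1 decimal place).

F = (AUC_ev / D_ev) / (AUC_iv / D_iv)
  = (1260/625) / (658/250)
  = 2.016 / 2.632 = 0.7660
  = 76.60%

F = 76.6%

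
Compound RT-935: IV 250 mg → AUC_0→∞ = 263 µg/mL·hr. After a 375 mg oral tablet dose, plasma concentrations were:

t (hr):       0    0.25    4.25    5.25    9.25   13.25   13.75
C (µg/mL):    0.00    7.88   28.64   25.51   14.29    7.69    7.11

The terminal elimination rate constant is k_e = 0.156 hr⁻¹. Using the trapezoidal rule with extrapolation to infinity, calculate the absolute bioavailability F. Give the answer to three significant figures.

F = 0.694

Trapezoidal AUC_0→13.75 (oral tablet):
  [0→0.25]: (0.00+7.88)/2 × 0.25 = 0.985
  [0.25→4.25]: (7.88+28.64)/2 × 4 = 73.04
  [4.25→5.25]: (28.64+25.51)/2 × 1 = 27.075
  [5.25→9.25]: (25.51+14.29)/2 × 4 = 79.6
  [9.25→13.25]: (14.29+7.69)/2 × 4 = 43.96
  [13.25→13.75]: (7.69+7.11)/2 × 0.5 = 3.7
  Sum = 228.36 µg/mL·hr
Tail: C_last/k_e = 7.11/0.156 = 45.577
AUC_0→∞ (oral tablet) = 228.36 + 45.577 = 273.937 µg/mL·hr
F = (AUC_ev/D_ev)/(AUC_iv/D_iv) = (273.937/375)/(263/250) = 0.730499/1.052 = 0.6944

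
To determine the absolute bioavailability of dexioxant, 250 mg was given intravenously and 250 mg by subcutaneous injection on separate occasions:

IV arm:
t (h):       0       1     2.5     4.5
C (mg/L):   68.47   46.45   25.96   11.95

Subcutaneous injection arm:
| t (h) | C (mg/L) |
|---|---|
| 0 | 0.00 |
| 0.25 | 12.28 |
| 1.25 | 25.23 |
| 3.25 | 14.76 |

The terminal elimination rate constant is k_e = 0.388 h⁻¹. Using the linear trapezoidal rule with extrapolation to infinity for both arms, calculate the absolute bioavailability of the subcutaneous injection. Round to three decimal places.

F = 0.545

Trapezoidal AUC_0→4.5 (IV):
  [0→1]: (68.47+46.45)/2 × 1 = 57.46
  [1→2.5]: (46.45+25.96)/2 × 1.5 = 54.3075
  [2.5→4.5]: (25.96+11.95)/2 × 2 = 37.91
  Sum = 149.6775 mg/L·h
IV tail: 11.95/0.388 = 30.799; AUC_iv,0→∞ = 149.6775 + 30.799 = 180.4765 mg/L·h
Trapezoidal AUC_0→3.25 (subcutaneous injection):
  [0→0.25]: (0.00+12.28)/2 × 0.25 = 1.535
  [0.25→1.25]: (12.28+25.23)/2 × 1 = 18.755
  [1.25→3.25]: (25.23+14.76)/2 × 2 = 39.99
  Sum = 60.28 mg/L·h
subcutaneous injection tail: 14.76/0.388 = 38.041; AUC_ev,0→∞ = 60.28 + 38.041 = 98.321 mg/L·h
F = (AUC_ev/D_ev)/(AUC_iv/D_iv) = (98.321/250)/(180.4765/250) = 0.393284/0.721906 = 0.5448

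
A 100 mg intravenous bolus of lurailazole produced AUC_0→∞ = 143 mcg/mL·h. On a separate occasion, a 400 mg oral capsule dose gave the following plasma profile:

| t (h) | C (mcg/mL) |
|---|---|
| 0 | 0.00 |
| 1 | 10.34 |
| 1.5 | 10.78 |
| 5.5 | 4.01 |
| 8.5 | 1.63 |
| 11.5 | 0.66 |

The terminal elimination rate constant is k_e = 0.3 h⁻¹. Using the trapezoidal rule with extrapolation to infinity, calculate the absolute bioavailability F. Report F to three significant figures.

Trapezoidal AUC_0→11.5 (oral capsule):
  [0→1]: (0.00+10.34)/2 × 1 = 5.17
  [1→1.5]: (10.34+10.78)/2 × 0.5 = 5.28
  [1.5→5.5]: (10.78+4.01)/2 × 4 = 29.58
  [5.5→8.5]: (4.01+1.63)/2 × 3 = 8.46
  [8.5→11.5]: (1.63+0.66)/2 × 3 = 3.435
  Sum = 51.925 mcg/mL·h
Tail: C_last/k_e = 0.66/0.3 = 2.200
AUC_0→∞ (oral capsule) = 51.925 + 2.200 = 54.125 mcg/mL·h
F = (AUC_ev/D_ev)/(AUC_iv/D_iv) = (54.125/400)/(143/100) = 0.1353125/1.43 = 0.0946

F = 0.0946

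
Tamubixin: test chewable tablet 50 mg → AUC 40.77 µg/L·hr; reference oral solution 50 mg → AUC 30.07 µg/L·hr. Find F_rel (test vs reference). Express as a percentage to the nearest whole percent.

F_rel = 136%

F_rel = (AUC_test/D_test) / (AUC_ref/D_ref)
      = (40.77/50) / (30.07/50)
      = 0.8154 / 0.6014 = 1.3558 = 135.58%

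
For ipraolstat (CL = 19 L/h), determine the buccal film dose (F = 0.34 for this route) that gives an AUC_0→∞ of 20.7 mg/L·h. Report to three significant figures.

Dose = 1160 mg

Dose = CL × AUC_0→∞ / F
     = 19 × 20.7 / 0.34 = 1156.76 mg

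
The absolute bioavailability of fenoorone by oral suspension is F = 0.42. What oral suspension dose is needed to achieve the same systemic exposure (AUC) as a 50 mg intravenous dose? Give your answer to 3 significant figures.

For equal systemic exposure: F × D_ev = D_iv
D_ev = D_iv / F = 50 / 0.42 = 119.048 mg

D_oral = 119 mg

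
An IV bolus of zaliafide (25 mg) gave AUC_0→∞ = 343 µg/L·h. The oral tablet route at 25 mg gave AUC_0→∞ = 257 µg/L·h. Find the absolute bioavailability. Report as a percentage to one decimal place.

F = (AUC_ev / D_ev) / (AUC_iv / D_iv)
  = (257/25) / (343/25)
  = 10.28 / 13.72 = 0.7493
  = 74.93%

F = 74.9%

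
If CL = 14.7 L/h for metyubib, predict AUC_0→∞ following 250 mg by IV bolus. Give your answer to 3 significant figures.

AUC_0→∞ = Dose_iv / CL
        = 250 / 14.7 = 17.0068 mg/L·h

AUC = 17.0 mg/L·h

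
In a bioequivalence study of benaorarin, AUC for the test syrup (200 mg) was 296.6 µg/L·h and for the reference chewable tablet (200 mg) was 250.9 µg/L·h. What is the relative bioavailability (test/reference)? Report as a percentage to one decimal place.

F_rel = 118.2%

F_rel = (AUC_test/D_test) / (AUC_ref/D_ref)
      = (296.6/200) / (250.9/200)
      = 1.483 / 1.2545 = 1.1821 = 118.21%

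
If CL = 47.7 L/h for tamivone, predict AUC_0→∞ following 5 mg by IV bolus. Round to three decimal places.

AUC = 0.105 mg/L·h

AUC_0→∞ = Dose_iv / CL
        = 5 / 47.7 = 0.104822 mg/L·h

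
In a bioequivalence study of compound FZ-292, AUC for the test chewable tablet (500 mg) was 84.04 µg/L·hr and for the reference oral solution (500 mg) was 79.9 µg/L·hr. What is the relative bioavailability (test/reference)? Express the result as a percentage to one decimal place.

F_rel = (AUC_test/D_test) / (AUC_ref/D_ref)
      = (84.04/500) / (79.9/500)
      = 0.16808 / 0.1598 = 1.0518 = 105.18%

F_rel = 105.2%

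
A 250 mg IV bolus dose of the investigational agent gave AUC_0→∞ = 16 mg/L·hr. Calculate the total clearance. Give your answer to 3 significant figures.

CL = Dose_iv / AUC_0→∞
   = 250 / 16 = 15.625 L/hr

CL = 15.6 L/hr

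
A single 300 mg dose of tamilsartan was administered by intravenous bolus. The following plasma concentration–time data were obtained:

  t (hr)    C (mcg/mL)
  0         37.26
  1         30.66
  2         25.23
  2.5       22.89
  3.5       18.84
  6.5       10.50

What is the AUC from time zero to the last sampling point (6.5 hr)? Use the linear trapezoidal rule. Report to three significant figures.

AUC = 139 mcg/mL·hr

Trapezoidal AUC_0→6.5:
  [0→1]: (37.26+30.66)/2 × 1 = 33.96
  [1→2]: (30.66+25.23)/2 × 1 = 27.945
  [2→2.5]: (25.23+22.89)/2 × 0.5 = 12.03
  [2.5→3.5]: (22.89+18.84)/2 × 1 = 20.865
  [3.5→6.5]: (18.84+10.50)/2 × 3 = 44.01
  Sum = 138.81 mcg/mL·hr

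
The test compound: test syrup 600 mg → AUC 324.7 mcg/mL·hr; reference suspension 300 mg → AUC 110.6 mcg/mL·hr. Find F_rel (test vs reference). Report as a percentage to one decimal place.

F_rel = 146.8%

F_rel = (AUC_test/D_test) / (AUC_ref/D_ref)
      = (324.7/600) / (110.6/300)
      = 0.541167 / 0.368667 = 1.4679 = 146.79%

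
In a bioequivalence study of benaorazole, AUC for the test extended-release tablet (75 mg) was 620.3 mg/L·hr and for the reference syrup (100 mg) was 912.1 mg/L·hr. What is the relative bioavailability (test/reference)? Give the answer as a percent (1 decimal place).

F_rel = (AUC_test/D_test) / (AUC_ref/D_ref)
      = (620.3/75) / (912.1/100)
      = 8.27067 / 9.121 = 0.9068 = 90.68%

F_rel = 90.7%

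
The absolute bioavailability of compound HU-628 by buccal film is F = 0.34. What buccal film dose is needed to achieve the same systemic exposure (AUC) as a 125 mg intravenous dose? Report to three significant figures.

For equal systemic exposure: F × D_ev = D_iv
D_ev = D_iv / F = 125 / 0.34 = 367.647 mg

D_buccal = 368 mg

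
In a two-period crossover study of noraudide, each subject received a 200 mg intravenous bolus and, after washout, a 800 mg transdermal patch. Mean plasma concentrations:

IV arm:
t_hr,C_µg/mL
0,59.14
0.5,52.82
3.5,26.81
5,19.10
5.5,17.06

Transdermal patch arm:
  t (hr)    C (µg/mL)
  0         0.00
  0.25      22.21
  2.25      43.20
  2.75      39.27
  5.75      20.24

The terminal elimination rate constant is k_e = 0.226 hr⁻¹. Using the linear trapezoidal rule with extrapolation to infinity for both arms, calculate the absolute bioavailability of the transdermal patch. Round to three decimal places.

Trapezoidal AUC_0→5.5 (IV):
  [0→0.5]: (59.14+52.82)/2 × 0.5 = 27.99
  [0.5→3.5]: (52.82+26.81)/2 × 3 = 119.445
  [3.5→5]: (26.81+19.10)/2 × 1.5 = 34.4325
  [5→5.5]: (19.10+17.06)/2 × 0.5 = 9.04
  Sum = 190.9075 µg/mL·hr
IV tail: 17.06/0.226 = 75.487; AUC_iv,0→∞ = 190.9075 + 75.487 = 266.3945 µg/mL·hr
Trapezoidal AUC_0→5.75 (transdermal patch):
  [0→0.25]: (0.00+22.21)/2 × 0.25 = 2.77625
  [0.25→2.25]: (22.21+43.20)/2 × 2 = 65.41
  [2.25→2.75]: (43.20+39.27)/2 × 0.5 = 20.6175
  [2.75→5.75]: (39.27+20.24)/2 × 3 = 89.265
  Sum = 178.06875 µg/mL·hr
transdermal patch tail: 20.24/0.226 = 89.558; AUC_ev,0→∞ = 178.06875 + 89.558 = 267.62675 µg/mL·hr
F = (AUC_ev/D_ev)/(AUC_iv/D_iv) = (267.62675/800)/(266.3945/200) = 0.334533/1.3319725 = 0.2512

F = 0.251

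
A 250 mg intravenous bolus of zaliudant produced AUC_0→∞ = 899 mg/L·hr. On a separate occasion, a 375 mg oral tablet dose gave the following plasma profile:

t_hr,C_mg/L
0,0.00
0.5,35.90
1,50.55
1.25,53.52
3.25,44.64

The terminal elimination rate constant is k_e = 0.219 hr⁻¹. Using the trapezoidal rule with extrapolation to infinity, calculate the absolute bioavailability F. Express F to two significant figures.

Trapezoidal AUC_0→3.25 (oral tablet):
  [0→0.5]: (0.00+35.90)/2 × 0.5 = 8.975
  [0.5→1]: (35.90+50.55)/2 × 0.5 = 21.6125
  [1→1.25]: (50.55+53.52)/2 × 0.25 = 13.00875
  [1.25→3.25]: (53.52+44.64)/2 × 2 = 98.16
  Sum = 141.75625 mg/L·hr
Tail: C_last/k_e = 44.64/0.219 = 203.836
AUC_0→∞ (oral tablet) = 141.75625 + 203.836 = 345.59225 mg/L·hr
F = (AUC_ev/D_ev)/(AUC_iv/D_iv) = (345.59225/375)/(899/250) = 0.921579/3.596 = 0.2563

F = 0.26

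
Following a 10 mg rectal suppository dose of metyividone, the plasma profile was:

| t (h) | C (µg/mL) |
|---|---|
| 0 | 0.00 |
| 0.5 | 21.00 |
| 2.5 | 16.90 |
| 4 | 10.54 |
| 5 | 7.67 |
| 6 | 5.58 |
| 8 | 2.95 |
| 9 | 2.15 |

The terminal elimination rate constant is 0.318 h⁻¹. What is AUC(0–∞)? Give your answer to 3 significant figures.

Trapezoidal AUC_0→9:
  [0→0.5]: (0.00+21.00)/2 × 0.5 = 5.25
  [0.5→2.5]: (21.00+16.90)/2 × 2 = 37.9
  [2.5→4]: (16.90+10.54)/2 × 1.5 = 20.58
  [4→5]: (10.54+7.67)/2 × 1 = 9.105
  [5→6]: (7.67+5.58)/2 × 1 = 6.625
  [6→8]: (5.58+2.95)/2 × 2 = 8.53
  [8→9]: (2.95+2.15)/2 × 1 = 2.55
  Sum = 90.54 µg/mL·h
Extrapolated tail: C_last / k_e = 2.15 / 0.318 = 6.761
AUC_0→∞ = 90.54 + 6.761 = 97.301 µg/mL·h

AUC = 97.3 µg/mL·h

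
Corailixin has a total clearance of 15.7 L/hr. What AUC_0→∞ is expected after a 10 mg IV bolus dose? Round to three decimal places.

AUC_0→∞ = Dose_iv / CL
        = 10 / 15.7 = 0.636943 mg/L·hr

AUC = 0.637 mg/L·hr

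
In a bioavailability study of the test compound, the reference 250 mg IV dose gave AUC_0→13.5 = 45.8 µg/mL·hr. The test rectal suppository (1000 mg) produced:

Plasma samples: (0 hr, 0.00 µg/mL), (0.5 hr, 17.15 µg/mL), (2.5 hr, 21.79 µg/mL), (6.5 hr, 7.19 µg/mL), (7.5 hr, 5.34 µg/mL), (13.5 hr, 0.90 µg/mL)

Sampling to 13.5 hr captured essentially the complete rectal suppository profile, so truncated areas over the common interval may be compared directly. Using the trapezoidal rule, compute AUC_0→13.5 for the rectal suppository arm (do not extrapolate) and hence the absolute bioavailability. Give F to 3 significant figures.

F = 0.689

Trapezoidal AUC_0→13.5 (rectal suppository):
  [0→0.5]: (0.00+17.15)/2 × 0.5 = 4.2875
  [0.5→2.5]: (17.15+21.79)/2 × 2 = 38.94
  [2.5→6.5]: (21.79+7.19)/2 × 4 = 57.96
  [6.5→7.5]: (7.19+5.34)/2 × 1 = 6.265
  [7.5→13.5]: (5.34+0.90)/2 × 6 = 18.72
  Sum = 126.1725 µg/mL·hr
F = (AUC_ev/D_ev)/(AUC_iv/D_iv) = (126.1725/1000)/(45.8/250) = 0.1261725/0.1832 = 0.6887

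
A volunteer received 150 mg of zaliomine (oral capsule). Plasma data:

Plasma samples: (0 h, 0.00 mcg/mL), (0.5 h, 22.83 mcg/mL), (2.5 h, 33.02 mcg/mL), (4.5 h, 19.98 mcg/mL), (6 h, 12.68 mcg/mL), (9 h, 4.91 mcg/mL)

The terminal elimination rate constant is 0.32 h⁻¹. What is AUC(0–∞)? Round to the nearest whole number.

AUC = 181 mcg/mL·h

Trapezoidal AUC_0→9:
  [0→0.5]: (0.00+22.83)/2 × 0.5 = 5.7075
  [0.5→2.5]: (22.83+33.02)/2 × 2 = 55.85
  [2.5→4.5]: (33.02+19.98)/2 × 2 = 53.0
  [4.5→6]: (19.98+12.68)/2 × 1.5 = 24.495
  [6→9]: (12.68+4.91)/2 × 3 = 26.385
  Sum = 165.4375 mcg/mL·h
Extrapolated tail: C_last / k_e = 4.91 / 0.32 = 15.344
AUC_0→∞ = 165.4375 + 15.344 = 180.7815 mcg/mL·h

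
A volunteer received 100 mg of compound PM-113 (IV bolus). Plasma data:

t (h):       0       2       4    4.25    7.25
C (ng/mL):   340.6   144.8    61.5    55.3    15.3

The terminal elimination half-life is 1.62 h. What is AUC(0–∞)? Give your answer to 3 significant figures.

AUC = 848 ng/mL·h

Trapezoidal AUC_0→7.25:
  [0→2]: (340.6+144.8)/2 × 2 = 485.4
  [2→4]: (144.8+61.5)/2 × 2 = 206.3
  [4→4.25]: (61.5+55.3)/2 × 0.25 = 14.6
  [4.25→7.25]: (55.3+15.3)/2 × 3 = 105.9
  Sum = 812.2 ng/mL·h
k_e = ln2 / t½ = 0.693147 / 1.62 = 0.4279 h^-1
Extrapolated tail: C_last / k_e = 15.3 / 0.4279 = 35.756
AUC_0→∞ = 812.2 + 35.756 = 847.956 ng/mL·h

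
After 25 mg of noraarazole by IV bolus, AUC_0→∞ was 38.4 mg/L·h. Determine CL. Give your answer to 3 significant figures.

CL = 0.651 L/h

CL = Dose_iv / AUC_0→∞
   = 25 / 38.4 = 0.651042 L/h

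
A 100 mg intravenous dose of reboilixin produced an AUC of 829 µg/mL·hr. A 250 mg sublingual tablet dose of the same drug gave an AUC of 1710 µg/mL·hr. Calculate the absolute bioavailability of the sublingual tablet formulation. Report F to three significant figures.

F = 0.825

F = (AUC_ev / D_ev) / (AUC_iv / D_iv)
  = (1710/250) / (829/100)
  = 6.84 / 8.29 = 0.8251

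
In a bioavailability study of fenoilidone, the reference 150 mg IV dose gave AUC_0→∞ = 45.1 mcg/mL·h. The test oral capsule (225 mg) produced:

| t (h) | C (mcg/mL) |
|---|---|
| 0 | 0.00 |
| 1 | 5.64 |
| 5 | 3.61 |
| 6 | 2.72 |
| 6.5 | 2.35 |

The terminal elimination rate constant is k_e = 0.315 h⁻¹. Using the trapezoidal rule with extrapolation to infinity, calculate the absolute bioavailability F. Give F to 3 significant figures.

F = 0.491

Trapezoidal AUC_0→6.5 (oral capsule):
  [0→1]: (0.00+5.64)/2 × 1 = 2.82
  [1→5]: (5.64+3.61)/2 × 4 = 18.5
  [5→6]: (3.61+2.72)/2 × 1 = 3.165
  [6→6.5]: (2.72+2.35)/2 × 0.5 = 1.2675
  Sum = 25.7525 mcg/mL·h
Tail: C_last/k_e = 2.35/0.315 = 7.460
AUC_0→∞ (oral capsule) = 25.7525 + 7.460 = 33.2125 mcg/mL·h
F = (AUC_ev/D_ev)/(AUC_iv/D_iv) = (33.2125/225)/(45.1/150) = 0.147611/0.300667 = 0.4909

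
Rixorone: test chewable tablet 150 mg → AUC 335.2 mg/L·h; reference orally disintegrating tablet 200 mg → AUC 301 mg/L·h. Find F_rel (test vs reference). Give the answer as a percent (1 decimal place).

F_rel = 148.5%

F_rel = (AUC_test/D_test) / (AUC_ref/D_ref)
      = (335.2/150) / (301/200)
      = 2.23467 / 1.505 = 1.4848 = 148.48%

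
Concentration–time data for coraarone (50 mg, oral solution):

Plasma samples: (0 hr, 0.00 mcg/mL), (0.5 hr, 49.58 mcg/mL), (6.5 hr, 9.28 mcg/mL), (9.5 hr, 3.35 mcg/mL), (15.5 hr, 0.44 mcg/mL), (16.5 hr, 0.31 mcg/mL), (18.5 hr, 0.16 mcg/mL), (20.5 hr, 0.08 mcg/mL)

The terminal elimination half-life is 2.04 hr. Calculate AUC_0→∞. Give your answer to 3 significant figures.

AUC = 221 mcg/mL·hr

Trapezoidal AUC_0→20.5:
  [0→0.5]: (0.00+49.58)/2 × 0.5 = 12.395
  [0.5→6.5]: (49.58+9.28)/2 × 6 = 176.58
  [6.5→9.5]: (9.28+3.35)/2 × 3 = 18.945
  [9.5→15.5]: (3.35+0.44)/2 × 6 = 11.37
  [15.5→16.5]: (0.44+0.31)/2 × 1 = 0.375
  [16.5→18.5]: (0.31+0.16)/2 × 2 = 0.47
  [18.5→20.5]: (0.16+0.08)/2 × 2 = 0.24
  Sum = 220.375 mcg/mL·hr
k_e = ln2 / t½ = 0.693147 / 2.04 = 0.3398 hr^-1
Extrapolated tail: C_last / k_e = 0.08 / 0.3398 = 0.235
AUC_0→∞ = 220.375 + 0.235 = 220.61 mcg/mL·hr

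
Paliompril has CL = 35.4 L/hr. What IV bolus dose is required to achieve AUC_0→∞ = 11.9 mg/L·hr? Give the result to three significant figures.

Dose_iv = CL × AUC_0→∞
     = 35.4 × 11.9 = 421.26 mg

Dose = 421 mg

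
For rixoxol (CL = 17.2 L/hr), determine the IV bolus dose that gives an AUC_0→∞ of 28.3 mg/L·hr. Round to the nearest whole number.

Dose = 487 mg

Dose_iv = CL × AUC_0→∞
     = 17.2 × 28.3 = 486.76 mg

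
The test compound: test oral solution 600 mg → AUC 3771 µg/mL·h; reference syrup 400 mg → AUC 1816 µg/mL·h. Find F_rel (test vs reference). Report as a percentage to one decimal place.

F_rel = 138.4%

F_rel = (AUC_test/D_test) / (AUC_ref/D_ref)
      = (3771/600) / (1816/400)
      = 6.285 / 4.54 = 1.3844 = 138.44%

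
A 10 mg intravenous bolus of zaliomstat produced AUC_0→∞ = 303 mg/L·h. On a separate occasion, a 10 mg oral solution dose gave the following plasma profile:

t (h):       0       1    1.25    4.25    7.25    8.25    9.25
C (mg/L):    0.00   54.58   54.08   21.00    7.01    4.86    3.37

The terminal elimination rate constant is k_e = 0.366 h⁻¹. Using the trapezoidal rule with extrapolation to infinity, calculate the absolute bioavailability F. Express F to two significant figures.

F = 0.71

Trapezoidal AUC_0→9.25 (oral solution):
  [0→1]: (0.00+54.58)/2 × 1 = 27.29
  [1→1.25]: (54.58+54.08)/2 × 0.25 = 13.5825
  [1.25→4.25]: (54.08+21.00)/2 × 3 = 112.62
  [4.25→7.25]: (21.00+7.01)/2 × 3 = 42.015
  [7.25→8.25]: (7.01+4.86)/2 × 1 = 5.935
  [8.25→9.25]: (4.86+3.37)/2 × 1 = 4.115
  Sum = 205.5575 mg/L·h
Tail: C_last/k_e = 3.37/0.366 = 9.208
AUC_0→∞ (oral solution) = 205.5575 + 9.208 = 214.7655 mg/L·h
F = (AUC_ev/D_ev)/(AUC_iv/D_iv) = (214.7655/10)/(303/10) = 21.47655/30.3 = 0.7088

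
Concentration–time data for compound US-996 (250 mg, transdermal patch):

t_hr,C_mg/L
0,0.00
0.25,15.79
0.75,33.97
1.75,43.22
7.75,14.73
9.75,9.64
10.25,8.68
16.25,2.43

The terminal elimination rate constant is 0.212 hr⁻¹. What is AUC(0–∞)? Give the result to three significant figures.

AUC = 301 mg/L·hr

Trapezoidal AUC_0→16.25:
  [0→0.25]: (0.00+15.79)/2 × 0.25 = 1.97375
  [0.25→0.75]: (15.79+33.97)/2 × 0.5 = 12.44
  [0.75→1.75]: (33.97+43.22)/2 × 1 = 38.595
  [1.75→7.75]: (43.22+14.73)/2 × 6 = 173.85
  [7.75→9.75]: (14.73+9.64)/2 × 2 = 24.37
  [9.75→10.25]: (9.64+8.68)/2 × 0.5 = 4.58
  [10.25→16.25]: (8.68+2.43)/2 × 6 = 33.33
  Sum = 289.13875 mg/L·hr
Extrapolated tail: C_last / k_e = 2.43 / 0.212 = 11.462
AUC_0→∞ = 289.13875 + 11.462 = 300.60075 mg/L·hr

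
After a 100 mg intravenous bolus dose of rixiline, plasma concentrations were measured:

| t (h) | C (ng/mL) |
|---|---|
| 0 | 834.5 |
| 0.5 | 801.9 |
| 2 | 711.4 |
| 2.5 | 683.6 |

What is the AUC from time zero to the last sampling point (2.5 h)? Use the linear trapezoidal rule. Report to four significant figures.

Trapezoidal AUC_0→2.5:
  [0→0.5]: (834.5+801.9)/2 × 0.5 = 409.1
  [0.5→2]: (801.9+711.4)/2 × 1.5 = 1134.975
  [2→2.5]: (711.4+683.6)/2 × 0.5 = 348.75
  Sum = 1892.825 ng/mL·h

AUC = 1893 ng/mL·h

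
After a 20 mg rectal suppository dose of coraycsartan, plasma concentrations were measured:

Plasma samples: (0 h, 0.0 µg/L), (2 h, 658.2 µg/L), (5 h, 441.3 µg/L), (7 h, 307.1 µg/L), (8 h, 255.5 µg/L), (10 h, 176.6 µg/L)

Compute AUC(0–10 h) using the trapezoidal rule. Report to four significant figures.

AUC = 3769 µg/L·h

Trapezoidal AUC_0→10:
  [0→2]: (0.0+658.2)/2 × 2 = 658.2
  [2→5]: (658.2+441.3)/2 × 3 = 1649.25
  [5→7]: (441.3+307.1)/2 × 2 = 748.4
  [7→8]: (307.1+255.5)/2 × 1 = 281.3
  [8→10]: (255.5+176.6)/2 × 2 = 432.1
  Sum = 3769.25 µg/L·h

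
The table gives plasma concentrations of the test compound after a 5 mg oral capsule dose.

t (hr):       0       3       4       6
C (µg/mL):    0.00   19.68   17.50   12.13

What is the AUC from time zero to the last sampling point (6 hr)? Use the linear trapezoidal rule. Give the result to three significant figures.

AUC = 77.7 µg/mL·hr

Trapezoidal AUC_0→6:
  [0→3]: (0.00+19.68)/2 × 3 = 29.52
  [3→4]: (19.68+17.50)/2 × 1 = 18.59
  [4→6]: (17.50+12.13)/2 × 2 = 29.63
  Sum = 77.74 µg/mL·hr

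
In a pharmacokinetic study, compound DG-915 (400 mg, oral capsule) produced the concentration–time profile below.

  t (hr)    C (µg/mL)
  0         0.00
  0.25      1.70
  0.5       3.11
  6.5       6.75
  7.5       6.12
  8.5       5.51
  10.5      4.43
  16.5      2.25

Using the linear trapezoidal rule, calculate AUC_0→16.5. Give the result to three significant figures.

AUC = 72.6 µg/mL·hr

Trapezoidal AUC_0→16.5:
  [0→0.25]: (0.00+1.70)/2 × 0.25 = 0.2125
  [0.25→0.5]: (1.70+3.11)/2 × 0.25 = 0.60125
  [0.5→6.5]: (3.11+6.75)/2 × 6 = 29.58
  [6.5→7.5]: (6.75+6.12)/2 × 1 = 6.435
  [7.5→8.5]: (6.12+5.51)/2 × 1 = 5.815
  [8.5→10.5]: (5.51+4.43)/2 × 2 = 9.94
  [10.5→16.5]: (4.43+2.25)/2 × 6 = 20.04
  Sum = 72.62375 µg/mL·hr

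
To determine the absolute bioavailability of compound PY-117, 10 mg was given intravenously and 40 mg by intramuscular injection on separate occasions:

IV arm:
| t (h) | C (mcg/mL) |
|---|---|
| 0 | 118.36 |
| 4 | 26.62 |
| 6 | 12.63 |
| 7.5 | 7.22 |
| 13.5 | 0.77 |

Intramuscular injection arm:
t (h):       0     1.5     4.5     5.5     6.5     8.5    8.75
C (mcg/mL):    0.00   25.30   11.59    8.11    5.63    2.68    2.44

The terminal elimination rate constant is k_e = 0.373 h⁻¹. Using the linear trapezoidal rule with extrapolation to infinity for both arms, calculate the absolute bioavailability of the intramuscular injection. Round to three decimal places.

F = 0.072

Trapezoidal AUC_0→13.5 (IV):
  [0→4]: (118.36+26.62)/2 × 4 = 289.96
  [4→6]: (26.62+12.63)/2 × 2 = 39.25
  [6→7.5]: (12.63+7.22)/2 × 1.5 = 14.8875
  [7.5→13.5]: (7.22+0.77)/2 × 6 = 23.97
  Sum = 368.0675 mcg/mL·h
IV tail: 0.77/0.373 = 2.064; AUC_iv,0→∞ = 368.0675 + 2.064 = 370.1315 mcg/mL·h
Trapezoidal AUC_0→8.75 (intramuscular injection):
  [0→1.5]: (0.00+25.30)/2 × 1.5 = 18.975
  [1.5→4.5]: (25.30+11.59)/2 × 3 = 55.335
  [4.5→5.5]: (11.59+8.11)/2 × 1 = 9.85
  [5.5→6.5]: (8.11+5.63)/2 × 1 = 6.87
  [6.5→8.5]: (5.63+2.68)/2 × 2 = 8.31
  [8.5→8.75]: (2.68+2.44)/2 × 0.25 = 0.64
  Sum = 99.98 mcg/mL·h
intramuscular injection tail: 2.44/0.373 = 6.542; AUC_ev,0→∞ = 99.98 + 6.542 = 106.522 mcg/mL·h
F = (AUC_ev/D_ev)/(AUC_iv/D_iv) = (106.522/40)/(370.1315/10) = 2.66305/37.01315 = 0.0719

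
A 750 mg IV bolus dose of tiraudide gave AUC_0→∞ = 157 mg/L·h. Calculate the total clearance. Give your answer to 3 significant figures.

CL = Dose_iv / AUC_0→∞
   = 750 / 157 = 4.77707 L/h

CL = 4.78 L/h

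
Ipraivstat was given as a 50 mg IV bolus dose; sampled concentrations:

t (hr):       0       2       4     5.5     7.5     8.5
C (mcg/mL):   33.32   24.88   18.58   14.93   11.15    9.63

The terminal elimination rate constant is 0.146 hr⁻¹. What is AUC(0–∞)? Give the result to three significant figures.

AUC = 229 mcg/mL·hr

Trapezoidal AUC_0→8.5:
  [0→2]: (33.32+24.88)/2 × 2 = 58.2
  [2→4]: (24.88+18.58)/2 × 2 = 43.46
  [4→5.5]: (18.58+14.93)/2 × 1.5 = 25.1325
  [5.5→7.5]: (14.93+11.15)/2 × 2 = 26.08
  [7.5→8.5]: (11.15+9.63)/2 × 1 = 10.39
  Sum = 163.2625 mcg/mL·hr
Extrapolated tail: C_last / k_e = 9.63 / 0.146 = 65.959
AUC_0→∞ = 163.2625 + 65.959 = 229.2215 mcg/mL·hr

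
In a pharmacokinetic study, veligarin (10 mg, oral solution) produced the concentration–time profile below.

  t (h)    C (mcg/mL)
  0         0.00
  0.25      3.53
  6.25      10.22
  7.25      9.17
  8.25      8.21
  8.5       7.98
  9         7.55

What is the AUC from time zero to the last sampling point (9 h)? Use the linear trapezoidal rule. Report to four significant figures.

AUC = 65.98 mcg/mL·h

Trapezoidal AUC_0→9:
  [0→0.25]: (0.00+3.53)/2 × 0.25 = 0.44125
  [0.25→6.25]: (3.53+10.22)/2 × 6 = 41.25
  [6.25→7.25]: (10.22+9.17)/2 × 1 = 9.695
  [7.25→8.25]: (9.17+8.21)/2 × 1 = 8.69
  [8.25→8.5]: (8.21+7.98)/2 × 0.25 = 2.02375
  [8.5→9]: (7.98+7.55)/2 × 0.5 = 3.8825
  Sum = 65.9825 mcg/mL·h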